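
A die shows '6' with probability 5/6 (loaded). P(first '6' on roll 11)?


Geometric: P(X=11) = (1-p)^(k-1)×p = (1/6)^10×5/6 = 5/362797056

P(X=11) = 5/362797056 ≈ 0.00%


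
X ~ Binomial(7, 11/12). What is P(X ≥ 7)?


P(X ≥ 7) = Σ P(X=i) for i=7..7
P(X=7) = 19487171/35831808
Sum = 19487171/35831808

P(X ≥ 7) = 19487171/35831808 ≈ 54.39%


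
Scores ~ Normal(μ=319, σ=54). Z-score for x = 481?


z = (x - μ)/σ = (481 - 319)/54 = 3.0

z = 3.0


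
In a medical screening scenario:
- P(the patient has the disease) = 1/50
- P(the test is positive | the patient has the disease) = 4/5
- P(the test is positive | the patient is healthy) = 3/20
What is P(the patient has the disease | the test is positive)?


Using Bayes' theorem:
P(A|B) = P(B|A)·P(A) / P(B)

P(the test is positive) = 4/5 × 1/50 + 3/20 × 49/50
= 2/125 + 147/1000 = 163/1000

P(the patient has the disease|the test is positive) = (2/125) / (163/1000) = 16/163

P(the patient has the disease|the test is positive) = 16/163 ≈ 9.82%


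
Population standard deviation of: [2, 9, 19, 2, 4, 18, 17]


Mean = 71/7
  (2-71/7)²=3249/49
  (9-71/7)²=64/49
  (19-71/7)²=3844/49
  (2-71/7)²=3249/49
  (4-71/7)²=1849/49
  (18-71/7)²=3025/49
  (17-71/7)²=2304/49
Σ(x-μ)² = 2512/7
σ² = (2512/7)/7 = 2512/49

σ = √(2512/49) ≈ 7.1600


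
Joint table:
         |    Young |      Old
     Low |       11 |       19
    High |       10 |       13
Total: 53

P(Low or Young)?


P(Low∨Young) = P(Low) + P(Young) - P(Low∧Young)
= (30 + 21 - 11)/53 = 40/53

P = 40/53 ≈ 75.47%


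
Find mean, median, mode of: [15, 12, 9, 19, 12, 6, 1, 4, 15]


Sorted: [1, 4, 6, 9, 12, 12, 15, 15, 19]
Mean = 93/9 = 31/3
Median = 12
Freq: {15: 2, 12: 2, 9: 1, 19: 1, 6: 1, 1: 1, 4: 1}
Mode: [12, 15]

Mean=31/3, Median=12, Mode=[12, 15]


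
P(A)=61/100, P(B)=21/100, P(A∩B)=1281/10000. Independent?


P(A)×P(B) = 1281/10000
P(A∩B) = 1281/10000
Equal ✓ → Independent

Yes, independent


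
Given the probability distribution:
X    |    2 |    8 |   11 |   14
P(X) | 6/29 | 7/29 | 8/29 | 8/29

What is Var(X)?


E[X] = 268/29
E[X²] = 3008/29
Var(X) = E[X²] - (E[X])² = 3008/29 - 71824/841 = 15408/841

Var(X) = 15408/841 ≈ 18.3210


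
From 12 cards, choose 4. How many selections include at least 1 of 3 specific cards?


Complement: C(12,4) - C(9,4) = 495 - 126 = 369

369


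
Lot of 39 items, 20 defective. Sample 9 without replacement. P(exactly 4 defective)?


Hypergeometric: C(20,4)×C(19,5)/C(39,9)
= 4845×11628/211915132 = 43605/164021

P(X=4) = 43605/164021 ≈ 26.59%


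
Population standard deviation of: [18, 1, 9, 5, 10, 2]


Mean = 45/6 = 15/2
  (18-15/2)²=441/4
  (1-15/2)²=169/4
  (9-15/2)²=9/4
  (5-15/2)²=25/4
  (10-15/2)²=25/4
  (2-15/2)²=121/4
Σ(x-μ)² = 395/2
σ² = (395/2)/6 = 395/12

σ = √(395/12) ≈ 5.7373


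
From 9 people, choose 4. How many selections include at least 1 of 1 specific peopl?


Complement: C(9,4) - C(8,4) = 126 - 70 = 56

56


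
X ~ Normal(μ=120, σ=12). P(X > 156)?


z = (156-120)/12 = 3.0
P(X > 156) = 1 - P(Z ≤ 3.0) = 1 - 0.9987 = 0.0013

P(X > 156) ≈ 0.0013


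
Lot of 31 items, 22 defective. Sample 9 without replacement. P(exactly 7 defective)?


Hypergeometric: C(22,7)×C(9,2)/C(31,9)
= 170544×36/20160075 = 2046528/6720025

P(X=7) = 2046528/6720025 ≈ 30.45%


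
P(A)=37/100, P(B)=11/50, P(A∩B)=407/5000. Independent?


P(A)×P(B) = 407/5000
P(A∩B) = 407/5000
Equal ✓ → Independent

Yes, independent


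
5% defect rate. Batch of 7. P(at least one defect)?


P(all good) = (19/20)^7 = 893871739/1280000000
P(≥1 defect) = 386128261/1280000000

P = 386128261/1280000000 ≈ 30.17%


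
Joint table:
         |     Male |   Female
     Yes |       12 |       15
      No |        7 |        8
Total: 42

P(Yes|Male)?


P(Yes|Male) = 12/(12+7) = 12/19

P = 12/19 ≈ 63.16%


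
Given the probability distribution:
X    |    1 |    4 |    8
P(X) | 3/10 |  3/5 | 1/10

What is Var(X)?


E[X] = 7/2
E[X²] = 163/10
Var(X) = E[X²] - (E[X])² = 163/10 - 49/4 = 81/20

Var(X) = 81/20 ≈ 4.0500


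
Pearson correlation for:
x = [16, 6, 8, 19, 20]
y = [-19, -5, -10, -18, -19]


n=5, Σx=69, Σy=-71, Σxy=-1136, Σx²=1117, Σy²=1171
r = (5×(-1136) - 69×(-71))/√((5×1117 - 69²)(5×1171 - (-71)²))
= -781/√(824×814) = -781/√670736 ≈ -781/818.9847 ≈ -0.9536

r ≈ -0.9536


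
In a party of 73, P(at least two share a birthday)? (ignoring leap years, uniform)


P(all different) = Π(365-i)/365 for i=0..72
= 0.000439
P(match) = 1 - 0.000439 = 0.999561

P ≈ 0.9996 ≈ 99.96%


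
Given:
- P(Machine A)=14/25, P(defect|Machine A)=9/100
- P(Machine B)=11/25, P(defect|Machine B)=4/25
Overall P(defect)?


P(B) = Σ P(B|Aᵢ)×P(Aᵢ)
  9/100×14/25 = 63/1250
  4/25×11/25 = 44/625
Sum = 151/1250

P(defect) = 151/1250 ≈ 12.08%


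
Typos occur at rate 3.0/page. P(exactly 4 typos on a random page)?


Poisson(λ=3.0): P(X=4) = e^(-λ)×λ^k/k!
= e^(-3.0) × 3.0^4 / 4!
≈ 0.04978706837 × 81 / 24 ≈ 0.168031

P(X=4) ≈ 0.168031 ≈ 16.80%


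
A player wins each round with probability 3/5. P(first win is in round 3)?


Geometric: P(X=3) = (1-p)^(k-1)×p = (2/5)^2×3/5 = 12/125

P(X=3) = 12/125 ≈ 9.60%


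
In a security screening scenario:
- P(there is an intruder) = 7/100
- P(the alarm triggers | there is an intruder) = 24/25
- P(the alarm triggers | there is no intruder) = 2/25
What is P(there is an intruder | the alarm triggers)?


Using Bayes' theorem:
P(A|B) = P(B|A)·P(A) / P(B)

P(the alarm triggers) = 24/25 × 7/100 + 2/25 × 93/100
= 42/625 + 93/1250 = 177/1250

P(there is an intruder|the alarm triggers) = (42/625) / (177/1250) = 28/59

P(there is an intruder|the alarm triggers) = 28/59 ≈ 47.46%


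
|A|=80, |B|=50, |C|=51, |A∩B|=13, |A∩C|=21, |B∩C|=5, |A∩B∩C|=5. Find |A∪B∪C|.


|A∪B∪C| = 80+50+51-13-21-5+5 = 147

|A∪B∪C| = 147


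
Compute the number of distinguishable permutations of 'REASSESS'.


Letters: 8, freq: {'R': 1, 'E': 2, 'A': 1, 'S': 4}
8!/(1!×2!×1!×4!) = 40320/48 = 840

840


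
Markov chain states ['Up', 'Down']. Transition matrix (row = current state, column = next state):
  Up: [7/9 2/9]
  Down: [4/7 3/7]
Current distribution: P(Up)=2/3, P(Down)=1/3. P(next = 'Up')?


P(next=Up) = Σᵢ P(now=i)×P(i→Up)
= 2/3×7/9 + 1/3×4/7
= 14/27 + 4/21 = 134/189

P = 134/189 ≈ 0.7090


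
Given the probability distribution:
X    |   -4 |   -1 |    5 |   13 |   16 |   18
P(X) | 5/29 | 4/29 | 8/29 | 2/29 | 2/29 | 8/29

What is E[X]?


E[X] = Σ x·P(X=x)
= (-4)×(5/29) + (-1)×(4/29) + (5)×(8/29) + (13)×(2/29) + (16)×(2/29) + (18)×(8/29)
= 218/29

E[X] = 218/29


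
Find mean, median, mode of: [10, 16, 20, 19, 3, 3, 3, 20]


Sorted: [3, 3, 3, 10, 16, 19, 20, 20]
Mean = 94/8 = 47/4
Median = 13
Freq: {10: 1, 16: 1, 20: 2, 19: 1, 3: 3}
Mode: [3]

Mean=47/4, Median=13, Mode=3


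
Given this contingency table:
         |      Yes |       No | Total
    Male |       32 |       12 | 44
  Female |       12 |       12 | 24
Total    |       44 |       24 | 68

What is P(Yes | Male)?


P(Yes | Male) = 32/(32+12) = 32/44 = 8/11

P(Yes|Male) = 8/11 ≈ 72.73%


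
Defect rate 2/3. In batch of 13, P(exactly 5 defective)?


Binomial: P(X=5) = C(13,5)×p^5×(1-p)^8
= 1287 × 32/243 × 1/6561 = 4576/177147

P(X=5) = 4576/177147 ≈ 2.58%


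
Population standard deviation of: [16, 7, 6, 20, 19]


Mean = 68/5
  (16-68/5)²=144/25
  (7-68/5)²=1089/25
  (6-68/5)²=1444/25
  (20-68/5)²=1024/25
  (19-68/5)²=729/25
Σ(x-μ)² = 886/5
σ² = (886/5)/5 = 886/25

σ = √(886/25) ≈ 5.9532


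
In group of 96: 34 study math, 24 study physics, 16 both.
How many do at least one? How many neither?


|A∪B| = 34+24-16 = 42
Neither = 96-42 = 54

At least one: 42; Neither: 54


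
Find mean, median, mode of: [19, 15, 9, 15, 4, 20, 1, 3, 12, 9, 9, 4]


Sorted: [1, 3, 4, 4, 9, 9, 9, 12, 15, 15, 19, 20]
Mean = 120/12 = 10
Median = 9
Freq: {19: 1, 15: 2, 9: 3, 4: 2, 20: 1, 1: 1, 3: 1, 12: 1}
Mode: [9]

Mean=10, Median=9, Mode=9


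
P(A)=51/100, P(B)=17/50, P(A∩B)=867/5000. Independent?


P(A)×P(B) = 867/5000
P(A∩B) = 867/5000
Equal ✓ → Independent

Yes, independent


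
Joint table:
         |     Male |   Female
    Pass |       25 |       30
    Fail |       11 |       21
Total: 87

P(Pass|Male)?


P(Pass|Male) = 25/(25+11) = 25/36

P = 25/36 ≈ 69.44%


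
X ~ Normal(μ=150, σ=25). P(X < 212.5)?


z = (212.5-150)/25 = 2.5
P(Z < 2.5) = 0.9938

P(X < 212.5) ≈ 0.9938


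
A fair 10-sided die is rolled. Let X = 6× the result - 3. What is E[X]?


E[die] = (1+10)/2 = 11/2
E[X] = 6×11/2 - 3 = 30

E[X] = 30


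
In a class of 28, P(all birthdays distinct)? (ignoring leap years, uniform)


P(all different) = Π(365-i)/365 for i=0..27
= (365/365)×(364/365)×...×(338/365)
= 0.345539

P ≈ 0.3455 ≈ 34.55%


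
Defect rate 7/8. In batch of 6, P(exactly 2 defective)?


Binomial: P(X=2) = C(6,2)×p^2×(1-p)^4
= 15 × 49/64 × 1/4096 = 735/262144

P(X=2) = 735/262144 ≈ 0.28%


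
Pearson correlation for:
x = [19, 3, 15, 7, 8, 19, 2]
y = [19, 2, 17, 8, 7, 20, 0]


n=7, Σx=73, Σy=73, Σxy=1114, Σx²=1073, Σy²=1167
r = (7×1114 - 73×73)/√((7×1073 - 73²)(7×1167 - 73²))
= 2469/√(2182×2840) = 2469/√6196880 ≈ 2469/2489.3533 ≈ 0.9918

r ≈ 0.9918


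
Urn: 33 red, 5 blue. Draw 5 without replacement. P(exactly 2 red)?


Hypergeometric: C(33,2)×C(5,3)/C(38,5)
= 528×10/501942 = 880/83657

P(X=2) = 880/83657 ≈ 1.05%


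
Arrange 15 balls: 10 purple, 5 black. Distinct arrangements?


15!/(10!×5!) = 3003

3003


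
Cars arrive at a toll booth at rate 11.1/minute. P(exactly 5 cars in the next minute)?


Poisson(λ=11.1): P(X=5) = e^(-λ)×λ^k/k!
= e^(-11.1) × 11.1^5 / 5!
≈ 1.511232382e-05 × 168505.81551 / 120 ≈ 0.021221

P(X=5) ≈ 0.021221 ≈ 2.12%


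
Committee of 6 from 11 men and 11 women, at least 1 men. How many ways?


Count by #men:
  1M,5W: C(11,1)×C(11,5)=5082
  2M,4W: C(11,2)×C(11,4)=18150
  3M,3W: C(11,3)×C(11,3)=27225
  4M,2W: C(11,4)×C(11,2)=18150
  5M,1W: C(11,5)×C(11,1)=5082
  6M,0W: C(11,6)×C(11,0)=462
Total = 74151

74151


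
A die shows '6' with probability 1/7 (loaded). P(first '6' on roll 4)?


Geometric: P(X=4) = (1-p)^(k-1)×p = (6/7)^3×1/7 = 216/2401

P(X=4) = 216/2401 ≈ 9.00%


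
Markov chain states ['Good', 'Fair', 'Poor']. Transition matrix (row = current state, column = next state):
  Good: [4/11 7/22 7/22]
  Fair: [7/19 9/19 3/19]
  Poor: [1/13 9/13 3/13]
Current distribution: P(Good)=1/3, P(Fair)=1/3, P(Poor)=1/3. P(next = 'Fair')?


P(next=Fair) = Σᵢ P(now=i)×P(i→Fair)
= 1/3×7/22 + 1/3×9/19 + 1/3×9/13
= 7/66 + 3/19 + 3/13 = 8065/16302

P = 8065/16302 ≈ 0.4947


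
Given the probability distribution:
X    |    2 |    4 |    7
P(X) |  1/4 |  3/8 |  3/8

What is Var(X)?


E[X] = 37/8
E[X²] = 203/8
Var(X) = E[X²] - (E[X])² = 203/8 - 1369/64 = 255/64

Var(X) = 255/64 ≈ 3.9844


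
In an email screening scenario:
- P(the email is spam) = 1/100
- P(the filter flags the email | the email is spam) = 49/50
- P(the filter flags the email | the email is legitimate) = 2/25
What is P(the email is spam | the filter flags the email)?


Using Bayes' theorem:
P(A|B) = P(B|A)·P(A) / P(B)

P(the filter flags the email) = 49/50 × 1/100 + 2/25 × 99/100
= 49/5000 + 99/1250 = 89/1000

P(the email is spam|the filter flags the email) = (49/5000) / (89/1000) = 49/445

P(the email is spam|the filter flags the email) = 49/445 ≈ 11.01%


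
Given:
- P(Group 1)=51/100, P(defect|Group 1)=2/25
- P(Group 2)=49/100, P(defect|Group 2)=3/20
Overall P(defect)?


P(B) = Σ P(B|Aᵢ)×P(Aᵢ)
  2/25×51/100 = 51/1250
  3/20×49/100 = 147/2000
Sum = 1143/10000

P(defect) = 1143/10000 ≈ 11.43%


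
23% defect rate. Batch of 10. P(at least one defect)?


P(all good) = (77/100)^10 = 7326680472586200649/100000000000000000000
P(≥1 defect) = 92673319527413799351/100000000000000000000

P = 92673319527413799351/100000000000000000000 ≈ 92.67%


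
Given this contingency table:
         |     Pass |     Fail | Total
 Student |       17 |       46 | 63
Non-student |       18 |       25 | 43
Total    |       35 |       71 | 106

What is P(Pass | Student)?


P(Pass | Student) = 17/(17+46) = 17/63

P(Pass|Student) = 17/63 ≈ 26.98%


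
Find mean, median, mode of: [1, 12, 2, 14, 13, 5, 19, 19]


Sorted: [1, 2, 5, 12, 13, 14, 19, 19]
Mean = 85/8
Median = 25/2
Freq: {1: 1, 12: 1, 2: 1, 14: 1, 13: 1, 5: 1, 19: 2}
Mode: [19]

Mean=85/8, Median=25/2, Mode=19


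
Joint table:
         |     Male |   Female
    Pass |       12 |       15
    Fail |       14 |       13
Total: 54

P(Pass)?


P(Pass) = (12+15)/54 = 27/54 = 1/2

P(Pass) = 1/2 ≈ 50.00%


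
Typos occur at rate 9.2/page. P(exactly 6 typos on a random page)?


Poisson(λ=9.2): P(X=6) = e^(-λ)×λ^k/k!
= e^(-9.2) × 9.2^6 / 6!
≈ 0.0001010394018 × 606355.001344 / 720 ≈ 0.085091

P(X=6) ≈ 0.085091 ≈ 8.51%


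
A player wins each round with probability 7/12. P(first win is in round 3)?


Geometric: P(X=3) = (1-p)^(k-1)×p = (5/12)^2×7/12 = 175/1728

P(X=3) = 175/1728 ≈ 10.13%


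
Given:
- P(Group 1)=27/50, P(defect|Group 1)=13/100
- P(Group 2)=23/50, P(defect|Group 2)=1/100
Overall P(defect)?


P(B) = Σ P(B|Aᵢ)×P(Aᵢ)
  13/100×27/50 = 351/5000
  1/100×23/50 = 23/5000
Sum = 187/2500

P(defect) = 187/2500 ≈ 7.48%


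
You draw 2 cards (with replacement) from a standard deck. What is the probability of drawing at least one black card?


P(not a black card) = 26/52 = 1/2
P(none in 2 draws) = (1/2)^2 = 1/4
P(≥1 black card) = 1 - 1/4 = 3/4

P = 3/4 ≈ 75.00%


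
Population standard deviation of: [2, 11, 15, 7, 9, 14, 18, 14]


Mean = 90/8 = 45/4
  (2-45/4)²=1369/16
  (11-45/4)²=1/16
  (15-45/4)²=225/16
  (7-45/4)²=289/16
  (9-45/4)²=81/16
  (14-45/4)²=121/16
  (18-45/4)²=729/16
  (14-45/4)²=121/16
Σ(x-μ)² = 367/2
σ² = (367/2)/8 = 367/16

σ = √(367/16) ≈ 4.7893


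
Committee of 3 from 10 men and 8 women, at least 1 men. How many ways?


Count by #men:
  1M,2W: C(10,1)×C(8,2)=280
  2M,1W: C(10,2)×C(8,1)=360
  3M,0W: C(10,3)×C(8,0)=120
Total = 760

760


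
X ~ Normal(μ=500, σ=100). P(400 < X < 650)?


z₁=(400-500)/100=-1.0, z₂=(650-500)/100=1.5
P = Φ(1.5) - Φ(-1.0) = 0.933193 - 0.158655 = 0.774538 ≈ 0.7745

P(400 < X < 650) ≈ 0.7745


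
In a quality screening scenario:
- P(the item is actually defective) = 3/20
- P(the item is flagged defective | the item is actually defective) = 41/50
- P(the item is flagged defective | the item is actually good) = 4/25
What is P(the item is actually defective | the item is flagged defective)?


Using Bayes' theorem:
P(A|B) = P(B|A)·P(A) / P(B)

P(the item is flagged defective) = 41/50 × 3/20 + 4/25 × 17/20
= 123/1000 + 17/125 = 259/1000

P(the item is actually defective|the item is flagged defective) = (123/1000) / (259/1000) = 123/259

P(the item is actually defective|the item is flagged defective) = 123/259 ≈ 47.49%


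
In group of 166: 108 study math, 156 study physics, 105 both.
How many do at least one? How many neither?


|A∪B| = 108+156-105 = 159
Neither = 166-159 = 7

At least one: 159; Neither: 7


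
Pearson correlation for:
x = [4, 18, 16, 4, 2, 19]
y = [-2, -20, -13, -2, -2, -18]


n=6, Σx=63, Σy=-57, Σxy=-930, Σx²=977, Σy²=905
r = (6×(-930) - 63×(-57))/√((6×977 - 63²)(6×905 - (-57)²))
= -1989/√(1893×2181) = -1989/√4128633 ≈ -1989/2031.9038 ≈ -0.9789

r ≈ -0.9789


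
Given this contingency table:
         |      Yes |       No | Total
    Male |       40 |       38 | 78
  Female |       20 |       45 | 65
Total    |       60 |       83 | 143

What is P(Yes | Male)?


P(Yes | Male) = 40/(40+38) = 40/78 = 20/39

P(Yes|Male) = 20/39 ≈ 51.28%


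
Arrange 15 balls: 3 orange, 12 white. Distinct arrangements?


15!/(3!×12!) = 455

455


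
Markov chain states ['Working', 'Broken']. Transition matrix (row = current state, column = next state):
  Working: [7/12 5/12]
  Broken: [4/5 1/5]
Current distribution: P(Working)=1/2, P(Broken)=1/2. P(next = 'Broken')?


P(next=Broken) = Σᵢ P(now=i)×P(i→Broken)
= 1/2×5/12 + 1/2×1/5
= 5/24 + 1/10 = 37/120

P = 37/120 ≈ 0.3083


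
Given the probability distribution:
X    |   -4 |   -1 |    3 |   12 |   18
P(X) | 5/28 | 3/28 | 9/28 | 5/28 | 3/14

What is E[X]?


E[X] = Σ x·P(X=x)
= (-4)×(5/28) + (-1)×(3/28) + (3)×(9/28) + (12)×(5/28) + (18)×(3/14)
= 43/7

E[X] = 43/7


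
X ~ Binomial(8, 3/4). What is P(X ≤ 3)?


P(X ≤ 3) = Σ P(X=i) for i=0..3
P(X=0) = 1/65536
P(X=1) = 3/8192
P(X=2) = 63/16384
P(X=3) = 189/8192
Sum = 1789/65536

P(X ≤ 3) = 1789/65536 ≈ 2.73%


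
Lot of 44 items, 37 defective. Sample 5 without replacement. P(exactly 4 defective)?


Hypergeometric: C(37,4)×C(7,1)/C(44,5)
= 66045×7/1086008 = 66045/155144

P(X=4) = 66045/155144 ≈ 42.57%


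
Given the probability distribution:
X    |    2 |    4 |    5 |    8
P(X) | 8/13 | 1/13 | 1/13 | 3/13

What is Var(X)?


E[X] = 49/13
E[X²] = 265/13
Var(X) = E[X²] - (E[X])² = 265/13 - 2401/169 = 1044/169

Var(X) = 1044/169 ≈ 6.1775


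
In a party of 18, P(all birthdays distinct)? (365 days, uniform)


P(all different) = Π(365-i)/365 for i=0..17
= (365/365)×(364/365)×...×(348/365)
= 0.653089

P ≈ 0.6531 ≈ 65.31%


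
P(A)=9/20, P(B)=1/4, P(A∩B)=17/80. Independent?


P(A)×P(B) = 9/80
P(A∩B) = 17/80
Not equal → NOT independent

No, not independent


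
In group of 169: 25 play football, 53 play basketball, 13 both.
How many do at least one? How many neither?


|A∪B| = 25+53-13 = 65
Neither = 169-65 = 104

At least one: 65; Neither: 104


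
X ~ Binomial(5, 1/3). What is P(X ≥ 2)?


P(X ≥ 2) = Σ P(X=i) for i=2..5
P(X=2) = 80/243
P(X=3) = 40/243
P(X=4) = 10/243
P(X=5) = 1/243
Sum = 131/243

P(X ≥ 2) = 131/243 ≈ 53.91%


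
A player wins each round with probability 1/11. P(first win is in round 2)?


Geometric: P(X=2) = (1-p)^(k-1)×p = (10/11)^1×1/11 = 10/121

P(X=2) = 10/121 ≈ 8.26%


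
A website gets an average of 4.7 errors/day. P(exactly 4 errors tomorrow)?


Poisson(λ=4.7): P(X=4) = e^(-λ)×λ^k/k!
= e^(-4.7) × 4.7^4 / 4!
≈ 0.009095277102 × 487.9681 / 24 ≈ 0.184925

P(X=4) ≈ 0.184925 ≈ 18.49%


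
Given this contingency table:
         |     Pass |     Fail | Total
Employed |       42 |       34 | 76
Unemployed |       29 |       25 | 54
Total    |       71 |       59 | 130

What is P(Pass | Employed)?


P(Pass | Employed) = 42/(42+34) = 42/76 = 21/38

P(Pass|Employed) = 21/38 ≈ 55.26%


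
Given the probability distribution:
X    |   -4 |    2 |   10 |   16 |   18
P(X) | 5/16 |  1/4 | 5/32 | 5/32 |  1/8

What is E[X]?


E[X] = Σ x·P(X=x)
= (-4)×(5/16) + (2)×(1/4) + (10)×(5/32) + (16)×(5/32) + (18)×(1/8)
= 89/16

E[X] = 89/16


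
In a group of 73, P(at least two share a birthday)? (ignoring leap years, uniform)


P(all different) = Π(365-i)/365 for i=0..72
= 0.000439
P(match) = 1 - 0.000439 = 0.999561

P ≈ 0.9996 ≈ 99.96%


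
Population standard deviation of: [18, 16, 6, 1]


Mean = 41/4
  (18-41/4)²=961/16
  (16-41/4)²=529/16
  (6-41/4)²=289/16
  (1-41/4)²=1369/16
Σ(x-μ)² = 787/4
σ² = (787/4)/4 = 787/16

σ = √(787/16) ≈ 7.0134


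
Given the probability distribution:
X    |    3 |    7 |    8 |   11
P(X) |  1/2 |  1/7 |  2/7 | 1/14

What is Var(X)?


E[X] = 39/7
E[X²] = 269/7
Var(X) = E[X²] - (E[X])² = 269/7 - 1521/49 = 362/49

Var(X) = 362/49 ≈ 7.3878


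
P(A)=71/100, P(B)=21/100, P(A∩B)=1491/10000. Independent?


P(A)×P(B) = 1491/10000
P(A∩B) = 1491/10000
Equal ✓ → Independent

Yes, independent


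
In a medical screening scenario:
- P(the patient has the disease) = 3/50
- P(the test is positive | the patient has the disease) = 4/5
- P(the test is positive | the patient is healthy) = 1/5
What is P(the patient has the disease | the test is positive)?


Using Bayes' theorem:
P(A|B) = P(B|A)·P(A) / P(B)

P(the test is positive) = 4/5 × 3/50 + 1/5 × 47/50
= 6/125 + 47/250 = 59/250

P(the patient has the disease|the test is positive) = (6/125) / (59/250) = 12/59

P(the patient has the disease|the test is positive) = 12/59 ≈ 20.34%


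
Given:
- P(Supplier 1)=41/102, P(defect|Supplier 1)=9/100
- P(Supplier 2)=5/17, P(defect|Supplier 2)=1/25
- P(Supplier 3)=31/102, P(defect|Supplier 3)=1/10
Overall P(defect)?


P(B) = Σ P(B|Aᵢ)×P(Aᵢ)
  9/100×41/102 = 123/3400
  1/25×5/17 = 1/85
  1/10×31/102 = 31/1020
Sum = 47/600

P(defect) = 47/600 ≈ 7.83%


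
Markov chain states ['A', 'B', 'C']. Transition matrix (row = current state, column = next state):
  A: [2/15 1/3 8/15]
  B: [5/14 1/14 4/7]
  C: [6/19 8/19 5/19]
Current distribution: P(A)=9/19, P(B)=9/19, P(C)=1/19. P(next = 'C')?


P(next=C) = Σᵢ P(now=i)×P(i→C)
= 9/19×8/15 + 9/19×4/7 + 1/19×5/19
= 24/95 + 36/133 + 5/361 = 6787/12635

P = 6787/12635 ≈ 0.5372


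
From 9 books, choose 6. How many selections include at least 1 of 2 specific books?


Complement: C(9,6) - C(7,6) = 84 - 7 = 77

77


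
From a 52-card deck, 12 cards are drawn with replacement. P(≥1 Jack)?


P(not a Jack) = 48/52 = 12/13
P(none in 12 draws) = (12/13)^12 = 8916100448256/23298085122481
P(≥1 Jack) = 1 - 8916100448256/23298085122481 = 14381984674225/23298085122481

P = 14381984674225/23298085122481 ≈ 61.73%


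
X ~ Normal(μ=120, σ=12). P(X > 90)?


z = (90-120)/12 = -2.5
P(X > 90) = 1 - P(Z ≤ -2.5) = 1 - 0.0062 = 0.9938

P(X > 90) ≈ 0.9938


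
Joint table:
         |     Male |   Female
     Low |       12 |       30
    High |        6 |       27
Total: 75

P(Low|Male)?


P(Low|Male) = 12/(12+6) = 12/18 = 2/3

P = 2/3 ≈ 66.67%


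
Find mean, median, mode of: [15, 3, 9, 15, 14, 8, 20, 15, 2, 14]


Sorted: [2, 3, 8, 9, 14, 14, 15, 15, 15, 20]
Mean = 115/10 = 23/2
Median = 14
Freq: {15: 3, 3: 1, 9: 1, 14: 2, 8: 1, 20: 1, 2: 1}
Mode: [15]

Mean=23/2, Median=14, Mode=15


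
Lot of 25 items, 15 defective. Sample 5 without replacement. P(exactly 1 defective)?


Hypergeometric: C(15,1)×C(10,4)/C(25,5)
= 15×210/53130 = 15/253

P(X=1) = 15/253 ≈ 5.93%


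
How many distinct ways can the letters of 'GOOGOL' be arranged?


Letters: 6, freq: {'G': 2, 'O': 3, 'L': 1}
6!/(2!×3!×1!) = 720/12 = 60

60


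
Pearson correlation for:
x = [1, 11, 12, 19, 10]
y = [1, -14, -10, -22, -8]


n=5, Σx=53, Σy=-53, Σxy=-771, Σx²=727, Σy²=845
r = (5×(-771) - 53×(-53))/√((5×727 - 53²)(5×845 - (-53)²))
= -1046/√(826×1416) = -1046/√1169616 ≈ -1046/1081.4879 ≈ -0.9672

r ≈ -0.9672


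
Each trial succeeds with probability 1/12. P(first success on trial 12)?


Geometric: P(X=12) = (1-p)^(k-1)×p = (11/12)^11×1/12 = 285311670611/8916100448256

P(X=12) = 285311670611/8916100448256 ≈ 3.20%


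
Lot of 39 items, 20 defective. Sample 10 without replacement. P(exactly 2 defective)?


Hypergeometric: C(20,2)×C(19,8)/C(39,10)
= 190×75582/635745396 = 285/12617

P(X=2) = 285/12617 ≈ 2.26%


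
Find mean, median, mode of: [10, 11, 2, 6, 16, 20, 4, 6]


Sorted: [2, 4, 6, 6, 10, 11, 16, 20]
Mean = 75/8
Median = 8
Freq: {10: 1, 11: 1, 2: 1, 6: 2, 16: 1, 20: 1, 4: 1}
Mode: [6]

Mean=75/8, Median=8, Mode=6


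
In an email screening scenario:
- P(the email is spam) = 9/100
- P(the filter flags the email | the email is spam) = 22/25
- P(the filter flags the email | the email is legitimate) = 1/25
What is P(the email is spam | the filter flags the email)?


Using Bayes' theorem:
P(A|B) = P(B|A)·P(A) / P(B)

P(the filter flags the email) = 22/25 × 9/100 + 1/25 × 91/100
= 99/1250 + 91/2500 = 289/2500

P(the email is spam|the filter flags the email) = (99/1250) / (289/2500) = 198/289

P(the email is spam|the filter flags the email) = 198/289 ≈ 68.51%


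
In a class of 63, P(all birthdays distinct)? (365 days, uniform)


P(all different) = Π(365-i)/365 for i=0..62
= (365/365)×(364/365)×...×(303/365)
= 0.003396

P ≈ 0.0034 ≈ 0.34%


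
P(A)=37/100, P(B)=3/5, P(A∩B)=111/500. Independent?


P(A)×P(B) = 111/500
P(A∩B) = 111/500
Equal ✓ → Independent

Yes, independent


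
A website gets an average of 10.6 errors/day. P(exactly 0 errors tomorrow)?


Poisson(λ=10.6): P(X=0) = e^(-λ)×λ^k/k!
= e^(-10.6) × 10.6^0 / 0!
≈ 2.491600973e-05 × 1 / 1 ≈ 0.000025

P(X=0) ≈ 0.000025 ≈ 0.00%


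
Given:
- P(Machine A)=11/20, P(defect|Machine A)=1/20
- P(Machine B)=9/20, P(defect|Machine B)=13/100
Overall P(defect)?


P(B) = Σ P(B|Aᵢ)×P(Aᵢ)
  1/20×11/20 = 11/400
  13/100×9/20 = 117/2000
Sum = 43/500

P(defect) = 43/500 ≈ 8.60%


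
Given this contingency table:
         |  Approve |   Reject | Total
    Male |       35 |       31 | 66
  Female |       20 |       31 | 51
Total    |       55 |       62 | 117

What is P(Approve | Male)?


P(Approve | Male) = 35/(35+31) = 35/66

P(Approve|Male) = 35/66 ≈ 53.03%


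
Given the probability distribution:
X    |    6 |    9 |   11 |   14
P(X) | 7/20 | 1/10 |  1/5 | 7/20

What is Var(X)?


E[X] = 101/10
E[X²] = 227/2
Var(X) = E[X²] - (E[X])² = 227/2 - 10201/100 = 1149/100

Var(X) = 1149/100 ≈ 11.4900


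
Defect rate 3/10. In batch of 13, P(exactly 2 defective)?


Binomial: P(X=2) = C(13,2)×p^2×(1-p)^11
= 78 × 9/100 × 1977326743/100000000000 = 694041686793/5000000000000

P(X=2) = 694041686793/5000000000000 ≈ 13.88%


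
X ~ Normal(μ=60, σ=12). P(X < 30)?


z = (30-60)/12 = -2.5
P(Z < -2.5) = 0.0062

P(X < 30) ≈ 0.0062


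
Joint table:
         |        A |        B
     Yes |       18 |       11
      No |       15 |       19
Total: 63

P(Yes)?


P(Yes) = (18+11)/63 = 29/63

P(Yes) = 29/63 ≈ 46.03%


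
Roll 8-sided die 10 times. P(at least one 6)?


P(no 6)^10 = (7/8)^10 = 282475249/1073741824
P(≥1) = 1 - 282475249/1073741824 = 791266575/1073741824

P = 791266575/1073741824 ≈ 73.69%


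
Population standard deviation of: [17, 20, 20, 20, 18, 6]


Mean = 101/6
  (17-101/6)²=1/36
  (20-101/6)²=361/36
  (20-101/6)²=361/36
  (20-101/6)²=361/36
  (18-101/6)²=49/36
  (6-101/6)²=4225/36
Σ(x-μ)² = 893/6
σ² = (893/6)/6 = 893/36

σ = √(893/36) ≈ 4.9805


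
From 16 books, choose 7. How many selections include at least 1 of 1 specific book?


Complement: C(16,7) - C(15,7) = 11440 - 6435 = 5005

5005


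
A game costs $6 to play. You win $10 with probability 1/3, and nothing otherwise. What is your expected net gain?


E[gain] = (10-6)×1/3 + (-6)×2/3
= 4/3 - 4 = -8/3

Expected net gain = $-8/3 ≈ $-2.67


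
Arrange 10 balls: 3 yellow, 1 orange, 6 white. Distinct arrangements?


10!/(3!×1!×6!) = 840

840


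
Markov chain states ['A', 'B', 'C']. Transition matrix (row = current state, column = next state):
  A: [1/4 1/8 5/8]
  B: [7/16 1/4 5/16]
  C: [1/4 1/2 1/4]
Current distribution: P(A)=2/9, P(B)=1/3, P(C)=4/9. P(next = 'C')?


P(next=C) = Σᵢ P(now=i)×P(i→C)
= 2/9×5/8 + 1/3×5/16 + 4/9×1/4
= 5/36 + 5/48 + 1/9 = 17/48

P = 17/48 ≈ 0.3542


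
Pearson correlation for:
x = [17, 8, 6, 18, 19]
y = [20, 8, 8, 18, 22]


n=5, Σx=68, Σy=76, Σxy=1194, Σx²=1074, Σy²=1336
r = (5×1194 - 68×76)/√((5×1074 - 68²)(5×1336 - 76²))
= 802/√(746×904) = 802/√674384 ≈ 802/821.2089 ≈ 0.9766

r ≈ 0.9766


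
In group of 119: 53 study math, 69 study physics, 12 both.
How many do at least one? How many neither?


|A∪B| = 53+69-12 = 110
Neither = 119-110 = 9

At least one: 110; Neither: 9


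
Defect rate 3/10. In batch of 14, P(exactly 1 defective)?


Binomial: P(X=1) = C(14,1)×p^1×(1-p)^13
= 14 × 3/10 × 96889010407/10000000000000 = 2034669218547/50000000000000

P(X=1) = 2034669218547/50000000000000 ≈ 4.07%


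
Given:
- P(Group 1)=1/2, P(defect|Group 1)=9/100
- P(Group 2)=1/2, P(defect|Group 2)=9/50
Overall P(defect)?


P(B) = Σ P(B|Aᵢ)×P(Aᵢ)
  9/100×1/2 = 9/200
  9/50×1/2 = 9/100
Sum = 27/200

P(defect) = 27/200 ≈ 13.50%


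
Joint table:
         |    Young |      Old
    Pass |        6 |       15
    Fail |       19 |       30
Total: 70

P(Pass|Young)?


P(Pass|Young) = 6/(6+19) = 6/25

P = 6/25 ≈ 24.00%


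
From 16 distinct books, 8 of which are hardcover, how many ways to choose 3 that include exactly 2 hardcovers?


Choose 2 of the 8 hardcovers and 1 of the other 8 books:
C(8,2)×C(8,1) = 28×8 = 224

224


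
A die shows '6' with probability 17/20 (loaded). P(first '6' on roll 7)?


Geometric: P(X=7) = (1-p)^(k-1)×p = (3/20)^6×17/20 = 12393/1280000000

P(X=7) = 12393/1280000000 ≈ 0.00%


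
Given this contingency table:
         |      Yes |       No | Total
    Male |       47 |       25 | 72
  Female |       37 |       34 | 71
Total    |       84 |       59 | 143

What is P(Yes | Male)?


P(Yes | Male) = 47/(47+25) = 47/72

P(Yes|Male) = 47/72 ≈ 65.28%


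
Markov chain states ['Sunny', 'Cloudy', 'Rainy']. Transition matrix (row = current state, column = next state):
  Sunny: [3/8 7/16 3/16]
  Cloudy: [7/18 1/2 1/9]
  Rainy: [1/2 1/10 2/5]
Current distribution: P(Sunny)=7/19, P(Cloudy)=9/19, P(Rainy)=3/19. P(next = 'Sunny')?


P(next=Sunny) = Σᵢ P(now=i)×P(i→Sunny)
= 7/19×3/8 + 9/19×7/18 + 3/19×1/2
= 21/152 + 7/38 + 3/38 = 61/152

P = 61/152 ≈ 0.4013


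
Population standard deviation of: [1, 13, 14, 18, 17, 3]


Mean = 66/6 = 11
  (1-11)²=100
  (13-11)²=4
  (14-11)²=9
  (18-11)²=49
  (17-11)²=36
  (3-11)²=64
Σ(x-μ)² = 262
σ² = 262/6 = 131/3

σ = √(131/3) ≈ 6.6081


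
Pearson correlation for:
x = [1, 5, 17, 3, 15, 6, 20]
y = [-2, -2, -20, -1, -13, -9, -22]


n=7, Σx=67, Σy=-69, Σxy=-1044, Σx²=985, Σy²=1143
r = (7×(-1044) - 67×(-69))/√((7×985 - 67²)(7×1143 - (-69)²))
= -2685/√(2406×3240) = -2685/√7795440 ≈ -2685/2792.0315 ≈ -0.9617

r ≈ -0.9617


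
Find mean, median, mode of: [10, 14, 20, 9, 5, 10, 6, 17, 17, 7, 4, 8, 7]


Sorted: [4, 5, 6, 7, 7, 8, 9, 10, 10, 14, 17, 17, 20]
Mean = 134/13
Median = 9
Freq: {10: 2, 14: 1, 20: 1, 9: 1, 5: 1, 6: 1, 17: 2, 7: 2, 4: 1, 8: 1}
Mode: [7, 10, 17]

Mean=134/13, Median=9, Mode=[7, 10, 17]


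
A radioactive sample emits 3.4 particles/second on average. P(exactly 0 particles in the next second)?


Poisson(λ=3.4): P(X=0) = e^(-λ)×λ^k/k!
= e^(-3.4) × 3.4^0 / 0!
≈ 0.03337326996 × 1 / 1 ≈ 0.033373

P(X=0) ≈ 0.033373 ≈ 3.34%


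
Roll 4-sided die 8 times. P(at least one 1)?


P(no 1)^8 = (3/4)^8 = 6561/65536
P(≥1) = 1 - 6561/65536 = 58975/65536

P = 58975/65536 ≈ 89.99%


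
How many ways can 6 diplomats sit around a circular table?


Circular arrangements of 6 distinct objects: fix one position to break rotational symmetry.
(n-1)! = 5! = 120

120


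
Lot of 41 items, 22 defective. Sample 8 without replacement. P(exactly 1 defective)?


Hypergeometric: C(22,1)×C(19,7)/C(41,8)
= 22×50388/95548245 = 88/7585

P(X=1) = 88/7585 ≈ 1.16%


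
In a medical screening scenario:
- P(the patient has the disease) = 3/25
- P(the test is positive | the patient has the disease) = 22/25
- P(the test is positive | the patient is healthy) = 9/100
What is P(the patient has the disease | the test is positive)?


Using Bayes' theorem:
P(A|B) = P(B|A)·P(A) / P(B)

P(the test is positive) = 22/25 × 3/25 + 9/100 × 22/25
= 66/625 + 99/1250 = 231/1250

P(the patient has the disease|the test is positive) = (66/625) / (231/1250) = 4/7

P(the patient has the disease|the test is positive) = 4/7 ≈ 57.14%


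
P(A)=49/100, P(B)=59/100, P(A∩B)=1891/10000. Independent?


P(A)×P(B) = 2891/10000
P(A∩B) = 1891/10000
Not equal → NOT independent

No, not independent


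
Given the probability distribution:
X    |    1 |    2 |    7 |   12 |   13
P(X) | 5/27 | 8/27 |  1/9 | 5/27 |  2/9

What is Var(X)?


E[X] = 20/3
E[X²] = 1918/27
Var(X) = E[X²] - (E[X])² = 1918/27 - 400/9 = 718/27

Var(X) = 718/27 ≈ 26.5926


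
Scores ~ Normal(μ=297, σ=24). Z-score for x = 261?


z = (x - μ)/σ = (261 - 297)/24 = -1.5

z = -1.5


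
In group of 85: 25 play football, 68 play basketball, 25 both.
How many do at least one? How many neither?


|A∪B| = 25+68-25 = 68
Neither = 85-68 = 17

At least one: 68; Neither: 17


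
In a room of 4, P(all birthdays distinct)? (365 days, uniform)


P(all different) = Π(365-i)/365 for i=0..3
= (365/365)×(364/365)×...×(362/365)
= 0.983644

P ≈ 0.9836 ≈ 98.36%


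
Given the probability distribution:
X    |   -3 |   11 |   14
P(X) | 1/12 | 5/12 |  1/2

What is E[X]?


E[X] = Σ x·P(X=x)
= (-3)×(1/12) + (11)×(5/12) + (14)×(1/2)
= 34/3

E[X] = 34/3


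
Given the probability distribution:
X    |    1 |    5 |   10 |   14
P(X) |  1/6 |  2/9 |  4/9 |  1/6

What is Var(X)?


E[X] = 145/18
E[X²] = 497/6
Var(X) = E[X²] - (E[X])² = 497/6 - 21025/324 = 5813/324

Var(X) = 5813/324 ≈ 17.9414


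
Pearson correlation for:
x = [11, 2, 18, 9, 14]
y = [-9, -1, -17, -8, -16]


n=5, Σx=54, Σy=-51, Σxy=-703, Σx²=726, Σy²=691
r = (5×(-703) - 54×(-51))/√((5×726 - 54²)(5×691 - (-51)²))
= -761/√(714×854) = -761/√609756 ≈ -761/780.8687 ≈ -0.9746

r ≈ -0.9746


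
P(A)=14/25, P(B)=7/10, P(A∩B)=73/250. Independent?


P(A)×P(B) = 49/125
P(A∩B) = 73/250
Not equal → NOT independent

No, not independent


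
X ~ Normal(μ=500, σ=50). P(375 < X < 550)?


z₁=(375-500)/50=-2.5, z₂=(550-500)/50=1.0
P = Φ(1.0) - Φ(-2.5) = 0.841345 - 0.006210 = 0.835135 ≈ 0.8351

P(375 < X < 550) ≈ 0.8351


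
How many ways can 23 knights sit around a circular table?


Circular arrangements of 23 distinct objects: fix one position to break rotational symmetry.
(n-1)! = 22! = 1124000727777607680000

1124000727777607680000


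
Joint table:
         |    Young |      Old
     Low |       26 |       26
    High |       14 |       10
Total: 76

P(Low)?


P(Low) = (26+26)/76 = 52/76 = 13/19

P(Low) = 13/19 ≈ 68.42%


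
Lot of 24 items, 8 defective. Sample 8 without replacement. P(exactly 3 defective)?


Hypergeometric: C(8,3)×C(16,5)/C(24,8)
= 56×4368/735471 = 81536/245157

P(X=3) = 81536/245157 ≈ 33.26%


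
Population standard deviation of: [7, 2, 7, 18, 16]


Mean = 50/5 = 10
  (7-10)²=9
  (2-10)²=64
  (7-10)²=9
  (18-10)²=64
  (16-10)²=36
Σ(x-μ)² = 182
σ² = 182/5

σ = √(182/5) ≈ 6.0332


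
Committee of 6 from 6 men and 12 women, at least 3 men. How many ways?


Count by #men:
  3M,3W: C(6,3)×C(12,3)=4400
  4M,2W: C(6,4)×C(12,2)=990
  5M,1W: C(6,5)×C(12,1)=72
  6M,0W: C(6,6)×C(12,0)=1
Total = 5463

5463


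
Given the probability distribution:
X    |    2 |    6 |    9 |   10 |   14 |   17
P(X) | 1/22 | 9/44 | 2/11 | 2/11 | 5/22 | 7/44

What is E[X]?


E[X] = Σ x·P(X=x)
= (2)×(1/22) + (6)×(9/44) + (9)×(2/11) + (10)×(2/11) + (14)×(5/22) + (17)×(7/44)
= 469/44

E[X] = 469/44


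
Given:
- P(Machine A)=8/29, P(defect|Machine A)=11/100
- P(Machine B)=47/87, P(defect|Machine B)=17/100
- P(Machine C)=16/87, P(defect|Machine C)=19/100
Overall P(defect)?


P(B) = Σ P(B|Aᵢ)×P(Aᵢ)
  11/100×8/29 = 22/725
  17/100×47/87 = 799/8700
  19/100×16/87 = 76/2175
Sum = 1367/8700

P(defect) = 1367/8700 ≈ 15.71%


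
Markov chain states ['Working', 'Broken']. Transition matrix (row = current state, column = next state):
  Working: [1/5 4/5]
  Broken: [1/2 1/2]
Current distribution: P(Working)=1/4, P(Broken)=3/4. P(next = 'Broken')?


P(next=Broken) = Σᵢ P(now=i)×P(i→Broken)
= 1/4×4/5 + 3/4×1/2
= 1/5 + 3/8 = 23/40

P = 23/40 ≈ 0.5750


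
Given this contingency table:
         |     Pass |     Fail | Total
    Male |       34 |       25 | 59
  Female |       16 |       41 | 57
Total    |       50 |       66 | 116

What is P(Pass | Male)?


P(Pass | Male) = 34/(34+25) = 34/59

P(Pass|Male) = 34/59 ≈ 57.63%


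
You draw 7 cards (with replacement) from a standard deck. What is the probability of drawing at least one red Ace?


P(not a red Ace) = 50/52 = 25/26
P(none in 7 draws) = (25/26)^7 = 6103515625/8031810176
P(≥1 red Ace) = 1 - 6103515625/8031810176 = 1928294551/8031810176

P = 1928294551/8031810176 ≈ 24.01%


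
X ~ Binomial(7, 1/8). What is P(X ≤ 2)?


P(X ≤ 2) = Σ P(X=i) for i=0..2
P(X=0) = 823543/2097152
P(X=1) = 823543/2097152
P(X=2) = 352947/2097152
Sum = 2000033/2097152

P(X ≤ 2) = 2000033/2097152 ≈ 95.37%


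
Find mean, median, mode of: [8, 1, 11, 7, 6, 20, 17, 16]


Sorted: [1, 6, 7, 8, 11, 16, 17, 20]
Mean = 86/8 = 43/4
Median = 19/2
Freq: {8: 1, 1: 1, 11: 1, 7: 1, 6: 1, 20: 1, 17: 1, 16: 1}
Mode: No mode

Mean=43/4, Median=19/2, Mode=No mode


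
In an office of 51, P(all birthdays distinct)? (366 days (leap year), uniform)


P(all different) = Π(366-i)/366 for i=0..50
= (366/366)×(365/366)×...×(316/366)
= 0.025839

P ≈ 0.0258 ≈ 2.58%


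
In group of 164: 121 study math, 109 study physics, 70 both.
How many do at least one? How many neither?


|A∪B| = 121+109-70 = 160
Neither = 164-160 = 4

At least one: 160; Neither: 4


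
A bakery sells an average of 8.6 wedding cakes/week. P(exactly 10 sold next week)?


Poisson(λ=8.6): P(X=10) = e^(-λ)×λ^k/k!
= e^(-8.6) × 8.6^10 / 10!
≈ 0.0001841057937 × 2213015788.88 / 3628800 ≈ 0.112277

P(X=10) ≈ 0.112277 ≈ 11.23%


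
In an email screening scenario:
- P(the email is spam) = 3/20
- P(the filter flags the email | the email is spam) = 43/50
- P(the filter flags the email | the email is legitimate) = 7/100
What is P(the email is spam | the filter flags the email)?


Using Bayes' theorem:
P(A|B) = P(B|A)·P(A) / P(B)

P(the filter flags the email) = 43/50 × 3/20 + 7/100 × 17/20
= 129/1000 + 119/2000 = 377/2000

P(the email is spam|the filter flags the email) = (129/1000) / (377/2000) = 258/377

P(the email is spam|the filter flags the email) = 258/377 ≈ 68.44%


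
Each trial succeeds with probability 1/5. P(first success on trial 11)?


Geometric: P(X=11) = (1-p)^(k-1)×p = (4/5)^10×1/5 = 1048576/48828125

P(X=11) = 1048576/48828125 ≈ 2.15%


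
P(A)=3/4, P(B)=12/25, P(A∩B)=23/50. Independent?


P(A)×P(B) = 9/25
P(A∩B) = 23/50
Not equal → NOT independent

No, not independent


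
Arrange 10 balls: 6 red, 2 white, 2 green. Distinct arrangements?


10!/(6!×2!×2!) = 1260

1260


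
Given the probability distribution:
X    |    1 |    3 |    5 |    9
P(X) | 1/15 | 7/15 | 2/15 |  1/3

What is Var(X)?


E[X] = 77/15
E[X²] = 173/5
Var(X) = E[X²] - (E[X])² = 173/5 - 5929/225 = 1856/225

Var(X) = 1856/225 ≈ 8.2489


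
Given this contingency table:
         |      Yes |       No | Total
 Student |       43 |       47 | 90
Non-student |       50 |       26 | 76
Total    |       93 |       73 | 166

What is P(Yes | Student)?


P(Yes | Student) = 43/(43+47) = 43/90

P(Yes|Student) = 43/90 ≈ 47.78%


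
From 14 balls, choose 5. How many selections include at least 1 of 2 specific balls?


Complement: C(14,5) - C(12,5) = 2002 - 792 = 1210

1210


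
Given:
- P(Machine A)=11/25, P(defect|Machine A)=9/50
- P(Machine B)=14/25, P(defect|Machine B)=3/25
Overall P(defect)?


P(B) = Σ P(B|Aᵢ)×P(Aᵢ)
  9/50×11/25 = 99/1250
  3/25×14/25 = 42/625
Sum = 183/1250

P(defect) = 183/1250 ≈ 14.64%


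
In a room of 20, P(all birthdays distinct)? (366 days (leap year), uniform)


P(all different) = Π(366-i)/366 for i=0..19
= (366/366)×(365/366)×...×(347/366)
= 0.589430

P ≈ 0.5894 ≈ 58.94%
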